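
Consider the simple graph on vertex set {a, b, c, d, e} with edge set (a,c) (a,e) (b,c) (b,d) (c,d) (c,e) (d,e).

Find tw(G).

A width-2 tree decomposition is:
Bags: B1 = {c, d, e}  B2 = {a, c, e}  B3 = {b, c, d}
Tree: B1–B2, B1–B3
Each bag holds 3 vertices, so the decomposition has width 2, which upper-bounds the treewidth. Conversely, {c, d, e} is a clique of size 3, and the vertices of any clique must share a bag in every tree decomposition; so some bag has ≥ 3 vertices and tw(G) ≥ 2. Therefore the treewidth is 2.

2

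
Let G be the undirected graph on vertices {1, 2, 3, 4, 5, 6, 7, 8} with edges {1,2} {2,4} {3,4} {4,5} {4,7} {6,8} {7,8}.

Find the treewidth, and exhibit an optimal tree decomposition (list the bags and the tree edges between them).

Treewidth 1.
One optimal decomposition is:
Bags: B1 = {2, 4}  B2 = {1, 2}  B3 = {4, 7}  B4 = {7, 8}  B5 = {6, 8}  B6 = {4, 5}  B7 = {3, 4}
Tree: B1–B2, B1–B3, B3–B4, B4–B5, B1–B6, B1–B7

Each bag holds 2 vertices, so the decomposition has width 1, which upper-bounds the treewidth. G has an edge, so its treewidth is at least 1. Combining the bounds, tw(G) = 1.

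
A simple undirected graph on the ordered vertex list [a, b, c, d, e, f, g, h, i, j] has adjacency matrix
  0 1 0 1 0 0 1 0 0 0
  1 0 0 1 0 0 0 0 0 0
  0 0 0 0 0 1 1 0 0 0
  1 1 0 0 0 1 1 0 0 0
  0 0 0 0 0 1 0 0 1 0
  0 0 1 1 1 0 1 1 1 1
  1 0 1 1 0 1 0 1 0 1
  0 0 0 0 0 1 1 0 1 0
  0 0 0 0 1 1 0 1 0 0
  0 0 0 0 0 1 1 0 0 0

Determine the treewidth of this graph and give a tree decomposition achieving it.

Treewidth 2.
Bags: B1 = {f, g, j}  B2 = {f, g, h}  B3 = {d, f, g}  B4 = {c, f, g}  B5 = {a, d, g}  B6 = {f, h, i}  B7 = {a, b, d}  B8 = {e, f, i}
Tree: B1–B2, B2–B3, B1–B4, B3–B5, B2–B6, B5–B7, B6–B8

The largest bag has 3 vertices, giving width 2; this decomposition certifies tw(G) ≤ 2. On the other hand G contains the 3-clique {a, d, g}. A clique must lie in a single bag of any decomposition, so no decomposition can have width below 2. Combining the bounds, tw(G) = 2.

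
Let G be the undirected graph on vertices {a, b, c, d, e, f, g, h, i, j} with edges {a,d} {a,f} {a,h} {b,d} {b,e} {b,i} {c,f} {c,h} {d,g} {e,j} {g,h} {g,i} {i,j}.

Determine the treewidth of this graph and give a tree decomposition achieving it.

Every bag has size at most 3, so the width is 3 − 1 = 2 and tw(G) ≤ 2. Since e–j–i–b–e is a cycle in G, G is not acyclic. Forests are exactly the graphs of treewidth ≤ 1, so tw(G) ≥ 2. Hence tw(G) = 2 exactly.

Treewidth 2.
One such decomposition:
Bags: B1 = {b, e, j}  B2 = {b, i, j}  B3 = {b, d, i}  B4 = {d, g, i}  B5 = {a, d, g}  B6 = {a, g, h}  B7 = {a, f, h}  B8 = {c, f, h}
Tree: B1–B2, B2–B3, B3–B4, B4–B5, B5–B6, B6–B7, B7–B8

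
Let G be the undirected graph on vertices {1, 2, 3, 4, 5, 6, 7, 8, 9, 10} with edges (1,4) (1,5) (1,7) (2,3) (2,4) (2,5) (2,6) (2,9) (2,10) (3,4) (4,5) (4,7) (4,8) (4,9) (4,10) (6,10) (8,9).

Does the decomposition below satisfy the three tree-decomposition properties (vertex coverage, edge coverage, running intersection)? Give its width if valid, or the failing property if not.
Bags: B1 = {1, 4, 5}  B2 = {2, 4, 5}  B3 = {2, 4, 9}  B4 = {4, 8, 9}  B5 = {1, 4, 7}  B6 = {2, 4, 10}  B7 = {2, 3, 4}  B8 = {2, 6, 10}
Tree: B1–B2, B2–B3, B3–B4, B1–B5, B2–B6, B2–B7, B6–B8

Checking the three conditions: (i) the bags cover all of {1, 2, 3, 4, 5, 6, 7, 8, 9, 10}; (ii) for each edge, some bag contains both endpoints; (iii) the bags containing any fixed vertex form a subtree. All hold, so the decomposition is valid with width 3 − 1 = 2.

Yes; width 2.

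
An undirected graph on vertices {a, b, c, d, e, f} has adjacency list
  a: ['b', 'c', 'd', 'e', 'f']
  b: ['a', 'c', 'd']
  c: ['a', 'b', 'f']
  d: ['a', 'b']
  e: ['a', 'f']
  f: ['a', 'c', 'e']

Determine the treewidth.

2

A width-2 tree decomposition is:
Bags: B1 = {a, b, d}  B2 = {a, b, c}  B3 = {a, c, f}  B4 = {a, e, f}
Tree: B1–B2, B2–B3, B3–B4
The largest bag has 3 vertices, giving width 2; this decomposition certifies tw(G) ≤ 2. On the other hand G contains the 3-clique {a, b, d}. A clique must lie in a single bag of any decomposition, so no decomposition can have width below 2. The upper and lower bounds meet at 2, so that is the treewidth.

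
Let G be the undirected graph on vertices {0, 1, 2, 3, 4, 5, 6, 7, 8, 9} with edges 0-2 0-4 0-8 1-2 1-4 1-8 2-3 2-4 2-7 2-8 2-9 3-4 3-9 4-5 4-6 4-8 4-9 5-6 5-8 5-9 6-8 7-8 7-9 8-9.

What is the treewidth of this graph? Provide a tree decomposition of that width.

Treewidth 3.
Bags: B1 = {1, 2, 4, 8}  B2 = {2, 4, 8, 9}  B3 = {2, 7, 8, 9}  B4 = {4, 5, 8, 9}  B5 = {0, 2, 4, 8}  B6 = {2, 3, 4, 9}  B7 = {4, 5, 6, 8}
Tree: B1–B2, B2–B3, B2–B4, B2–B5, B2–B6, B4–B7

Each bag holds 4 vertices, so the decomposition has width 3, which upper-bounds the treewidth. For the lower bound, the 4 vertices {0, 2, 4, 8} are pairwise adjacent, and any tree decomposition puts a clique entirely inside one bag — forcing width ≥ 3. The upper and lower bounds meet at 3, so that is the treewidth.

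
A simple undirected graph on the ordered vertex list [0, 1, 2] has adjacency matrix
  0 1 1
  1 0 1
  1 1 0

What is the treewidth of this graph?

2

A width-2 tree decomposition is:
Bags: B1 = {0, 1, 2}
Tree: (single bag)
A single bag containing all 3 vertices is trivially a valid decomposition of width 2. Conversely, {0, 1, 2} is a clique of size 3, and the vertices of any clique must share a bag in every tree decomposition; so some bag has ≥ 3 vertices and tw(G) ≥ 2. The upper and lower bounds meet at 2, so that is the treewidth.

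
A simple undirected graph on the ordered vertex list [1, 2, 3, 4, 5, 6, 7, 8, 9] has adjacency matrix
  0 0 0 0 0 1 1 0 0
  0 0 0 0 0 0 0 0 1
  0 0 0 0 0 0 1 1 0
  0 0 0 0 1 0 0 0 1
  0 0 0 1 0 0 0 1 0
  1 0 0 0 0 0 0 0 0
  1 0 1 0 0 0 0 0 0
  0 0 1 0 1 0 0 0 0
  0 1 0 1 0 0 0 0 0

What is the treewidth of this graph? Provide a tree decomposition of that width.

Treewidth 1.
Bags: B1 = {1, 6}  B2 = {1, 7}  B3 = {3, 7}  B4 = {3, 8}  B5 = {5, 8}  B6 = {4, 5}  B7 = {4, 9}  B8 = {2, 9}
Tree: B1–B2, B2–B3, B3–B4, B4–B5, B5–B6, B6–B7, B7–B8

Every bag has size at most 2, so the width is 2 − 1 = 1 and tw(G) ≤ 1. G has an edge, so its treewidth is at least 1. Hence tw(G) = 1 exactly.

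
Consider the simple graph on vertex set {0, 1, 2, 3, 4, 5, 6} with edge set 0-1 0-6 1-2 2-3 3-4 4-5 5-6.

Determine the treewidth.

A width-2 tree decomposition is:
Bags: B1 = {0, 5, 6}  B2 = {0, 4, 5}  B3 = {0, 3, 4}  B4 = {0, 2, 3}  B5 = {0, 1, 2}
Tree: B1–B2, B2–B3, B3–B4, B4–B5
The largest bag has 3 vertices, giving width 2; this decomposition certifies tw(G) ≤ 2. For the lower bound, G contains the cycle 0–6–5–4–3–2–1–0, so G is not a forest; only forests have treewidth ≤ 1, hence tw(G) ≥ 2. Hence tw(G) = 2 exactly.

2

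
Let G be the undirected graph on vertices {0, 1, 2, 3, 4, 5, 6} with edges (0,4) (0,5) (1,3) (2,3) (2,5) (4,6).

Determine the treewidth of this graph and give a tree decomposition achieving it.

Every bag has size at most 2, so the width is 2 − 1 = 1 and tw(G) ≤ 1. G has an edge, so its treewidth is at least 1. Hence tw(G) = 1 exactly.

Treewidth 1.
One such decomposition:
Bags: B1 = {1, 3}  B2 = {2, 3}  B3 = {2, 5}  B4 = {0, 5}  B5 = {0, 4}  B6 = {4, 6}
Tree: B1–B2, B2–B3, B3–B4, B4–B5, B5–B6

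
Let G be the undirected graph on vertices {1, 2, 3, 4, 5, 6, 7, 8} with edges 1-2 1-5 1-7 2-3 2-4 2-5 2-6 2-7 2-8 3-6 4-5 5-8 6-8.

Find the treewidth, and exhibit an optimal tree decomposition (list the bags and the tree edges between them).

Treewidth 2.
Bags: B1 = {2, 5, 8}  B2 = {1, 2, 5}  B3 = {2, 6, 8}  B4 = {2, 3, 6}  B5 = {1, 2, 7}  B6 = {2, 4, 5}
Tree: B1–B2, B1–B3, B3–B4, B2–B5, B2–B6

The largest bag has 3 vertices, giving width 2; this decomposition certifies tw(G) ≤ 2. On the other hand G contains the 3-clique {2, 3, 6}. A clique must lie in a single bag of any decomposition, so no decomposition can have width below 2. Combining the bounds, tw(G) = 2.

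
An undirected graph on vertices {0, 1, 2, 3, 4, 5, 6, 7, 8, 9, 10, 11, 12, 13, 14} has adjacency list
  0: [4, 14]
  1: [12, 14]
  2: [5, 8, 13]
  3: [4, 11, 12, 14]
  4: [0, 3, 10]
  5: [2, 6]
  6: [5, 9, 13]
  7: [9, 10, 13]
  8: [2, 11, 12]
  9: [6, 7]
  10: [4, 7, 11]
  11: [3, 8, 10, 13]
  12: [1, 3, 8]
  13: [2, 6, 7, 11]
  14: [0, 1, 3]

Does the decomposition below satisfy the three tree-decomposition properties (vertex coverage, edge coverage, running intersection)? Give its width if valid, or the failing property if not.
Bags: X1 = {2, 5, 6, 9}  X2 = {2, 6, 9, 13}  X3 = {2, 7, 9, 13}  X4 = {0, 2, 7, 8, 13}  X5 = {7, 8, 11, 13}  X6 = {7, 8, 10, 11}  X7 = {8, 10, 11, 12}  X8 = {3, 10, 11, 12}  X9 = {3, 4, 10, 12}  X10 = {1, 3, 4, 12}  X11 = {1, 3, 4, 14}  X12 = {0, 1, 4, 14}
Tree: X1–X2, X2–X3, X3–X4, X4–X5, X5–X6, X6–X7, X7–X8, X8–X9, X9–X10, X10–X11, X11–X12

A tree decomposition must satisfy three properties: every vertex lies in some bag; for every edge, both endpoints lie together in some bag; and for every vertex, the bags containing it form a connected subtree. Here bags containing vertex 0 are not connected in the tree, so the decomposition is invalid.

No — bags containing vertex 0 are not connected in the tree.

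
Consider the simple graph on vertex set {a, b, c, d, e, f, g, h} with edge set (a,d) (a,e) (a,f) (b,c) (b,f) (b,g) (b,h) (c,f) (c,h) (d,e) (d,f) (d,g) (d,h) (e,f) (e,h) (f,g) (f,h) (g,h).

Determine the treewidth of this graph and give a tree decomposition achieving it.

Every bag has size at most 4, so the width is 4 − 1 = 3 and tw(G) ≤ 3. For the lower bound, the 4 vertices {d, f, g, h} are pairwise adjacent, and any tree decomposition puts a clique entirely inside one bag — forcing width ≥ 3. The upper and lower bounds meet at 3, so that is the treewidth.

Treewidth 3.
One such decomposition:
Bags: B1 = {b, f, g, h}  B2 = {d, f, g, h}  B3 = {b, c, f, h}  B4 = {d, e, f, h}  B5 = {a, d, e, f}
Tree: B1–B2, B1–B3, B2–B4, B4–B5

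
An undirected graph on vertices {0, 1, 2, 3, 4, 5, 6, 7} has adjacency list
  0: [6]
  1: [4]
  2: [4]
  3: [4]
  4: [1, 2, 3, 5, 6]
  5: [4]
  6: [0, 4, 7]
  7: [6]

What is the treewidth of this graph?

A width-1 tree decomposition is:
Bags: B1 = {4, 5}  B2 = {4, 6}  B3 = {2, 4}  B4 = {6, 7}  B5 = {3, 4}  B6 = {1, 4}  B7 = {0, 6}
Tree: B1–B2, B2–B3, B2–B4, B2–B5, B3–B6, B2–B7
Every bag has size at most 2, so the width is 2 − 1 = 1 and tw(G) ≤ 1. Any graph with an edge has treewidth ≥ 1, and G has the edge 4–5. Therefore the treewidth is 1.

1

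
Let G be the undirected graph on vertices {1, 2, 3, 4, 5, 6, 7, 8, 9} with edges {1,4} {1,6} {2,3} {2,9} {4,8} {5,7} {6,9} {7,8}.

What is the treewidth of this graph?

A width-1 tree decomposition is:
Bags: B1 = {2, 3}  B2 = {2, 9}  B3 = {6, 9}  B4 = {1, 6}  B5 = {1, 4}  B6 = {4, 8}  B7 = {7, 8}  B8 = {5, 7}
Tree: B1–B2, B2–B3, B3–B4, B4–B5, B5–B6, B6–B7, B7–B8
The largest bag has 2 vertices, giving width 1; this decomposition certifies tw(G) ≤ 1. Any graph with an edge has treewidth ≥ 1, and G has the edge 3–2. Combining the bounds, tw(G) = 1.

1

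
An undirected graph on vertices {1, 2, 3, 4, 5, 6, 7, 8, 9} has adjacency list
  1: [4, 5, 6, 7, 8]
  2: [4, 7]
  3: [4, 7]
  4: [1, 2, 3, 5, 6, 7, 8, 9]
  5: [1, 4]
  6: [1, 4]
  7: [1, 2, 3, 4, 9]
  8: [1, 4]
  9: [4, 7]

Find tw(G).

A width-2 tree decomposition is:
Bags: B1 = {1, 4, 7}  B2 = {1, 4, 8}  B3 = {2, 4, 7}  B4 = {1, 4, 6}  B5 = {1, 4, 5}  B6 = {4, 7, 9}  B7 = {3, 4, 7}
Tree: B1–B2, B1–B3, B2–B4, B1–B5, B1–B6, B1–B7
Each bag holds 3 vertices, so the decomposition has width 2, which upper-bounds the treewidth. On the other hand G contains the 3-clique {1, 4, 8}. A clique must lie in a single bag of any decomposition, so no decomposition can have width below 2. Therefore the treewidth is 2.

2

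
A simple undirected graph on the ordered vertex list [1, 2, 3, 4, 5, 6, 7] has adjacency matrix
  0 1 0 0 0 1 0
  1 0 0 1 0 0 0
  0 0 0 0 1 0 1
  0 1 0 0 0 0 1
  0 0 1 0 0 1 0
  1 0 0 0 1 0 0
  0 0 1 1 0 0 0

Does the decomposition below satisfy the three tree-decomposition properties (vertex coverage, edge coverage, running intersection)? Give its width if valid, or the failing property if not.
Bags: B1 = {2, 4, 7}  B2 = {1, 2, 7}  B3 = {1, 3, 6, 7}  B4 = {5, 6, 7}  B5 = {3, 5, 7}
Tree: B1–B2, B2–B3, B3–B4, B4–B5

No — bags containing vertex 3 are not connected in the tree.

A tree decomposition must satisfy three properties: every vertex lies in some bag; for every edge, both endpoints lie together in some bag; and for every vertex, the bags containing it form a connected subtree. Here bags containing vertex 3 are not connected in the tree, so the decomposition is invalid.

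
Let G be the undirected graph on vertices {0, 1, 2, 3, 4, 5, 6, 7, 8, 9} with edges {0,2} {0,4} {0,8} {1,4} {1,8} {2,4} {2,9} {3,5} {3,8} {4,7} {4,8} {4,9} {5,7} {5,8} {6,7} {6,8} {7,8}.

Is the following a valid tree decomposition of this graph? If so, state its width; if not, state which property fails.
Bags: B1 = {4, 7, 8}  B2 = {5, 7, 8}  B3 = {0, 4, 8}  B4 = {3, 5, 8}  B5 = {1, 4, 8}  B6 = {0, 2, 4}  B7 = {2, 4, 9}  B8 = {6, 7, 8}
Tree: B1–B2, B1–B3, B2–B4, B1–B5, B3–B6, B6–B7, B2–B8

Checking the three conditions: (i) the bags cover all of {0, 1, 2, 3, 4, 5, 6, 7, 8, 9}; (ii) for each edge, some bag contains both endpoints; (iii) the bags containing any fixed vertex form a subtree. All hold, so the decomposition is valid with width 3 − 1 = 2.

Yes; width 2.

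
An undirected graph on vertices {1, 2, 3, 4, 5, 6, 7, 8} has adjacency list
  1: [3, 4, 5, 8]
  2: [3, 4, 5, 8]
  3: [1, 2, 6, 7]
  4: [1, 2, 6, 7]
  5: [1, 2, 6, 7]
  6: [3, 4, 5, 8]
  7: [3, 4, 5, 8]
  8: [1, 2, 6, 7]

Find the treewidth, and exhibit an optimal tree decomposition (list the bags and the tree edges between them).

The largest bag has 5 vertices, giving width 4; this decomposition certifies tw(G) ≤ 4. For the lower bound: the 5 vertex sets {2,4}, {1,3}, {6,8}, {7}, {5} are disjoint, each induces a connected subgraph, and every pair is joined by at least one edge of G. Contracting each set to a single vertex therefore yields K_{5} as a minor, and since treewidth is minor-monotone, tw(G) ≥ tw(K_{5}) = 4. Hence tw(G) = 4 exactly.

Treewidth 4.
One such decomposition:
Bags: B1 = {1, 2, 4, 6, 7}  B2 = {1, 2, 3, 6, 7}  B3 = {1, 2, 6, 7, 8}  B4 = {1, 2, 5, 6, 7}
Tree: B1–B2, B2–B3, B3–B4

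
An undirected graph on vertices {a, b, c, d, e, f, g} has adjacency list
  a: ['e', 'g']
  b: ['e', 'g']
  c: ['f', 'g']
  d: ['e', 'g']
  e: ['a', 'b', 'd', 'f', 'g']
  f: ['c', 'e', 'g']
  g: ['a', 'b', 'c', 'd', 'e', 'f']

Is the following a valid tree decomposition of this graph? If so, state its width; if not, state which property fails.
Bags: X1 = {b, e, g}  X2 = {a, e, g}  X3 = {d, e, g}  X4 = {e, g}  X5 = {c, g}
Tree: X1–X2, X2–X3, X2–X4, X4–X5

No — vertex f appears in no bag.

A tree decomposition must satisfy three properties: every vertex lies in some bag; for every edge, both endpoints lie together in some bag; and for every vertex, the bags containing it form a connected subtree. Here vertex f appears in no bag, so the decomposition is invalid.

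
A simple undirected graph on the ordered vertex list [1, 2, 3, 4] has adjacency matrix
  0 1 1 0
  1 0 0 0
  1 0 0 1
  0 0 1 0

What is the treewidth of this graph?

1

A width-1 tree decomposition is:
Bags: B1 = {3, 4}  B2 = {1, 3}  B3 = {1, 2}
Tree: B1–B2, B2–B3
Every bag has size at most 2, so the width is 2 − 1 = 1 and tw(G) ≤ 1. Any graph with an edge has treewidth ≥ 1, and G has the edge 4–3. The upper and lower bounds meet at 1, so that is the treewidth.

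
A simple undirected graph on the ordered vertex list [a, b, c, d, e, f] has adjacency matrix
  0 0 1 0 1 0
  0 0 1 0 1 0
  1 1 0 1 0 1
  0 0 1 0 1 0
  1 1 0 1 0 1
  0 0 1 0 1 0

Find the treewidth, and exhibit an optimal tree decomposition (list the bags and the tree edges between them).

Treewidth 2.
Bags: B1 = {a, c, e}  B2 = {b, c, e}  B3 = {c, e, f}  B4 = {c, d, e}
Tree: B1–B2, B2–B3, B3–B4

Every bag has size at most 3, so the width is 3 − 1 = 2 and tw(G) ≤ 2. For the lower bound, G contains the cycle e–a–c–b–e, so G is not a forest; only forests have treewidth ≤ 1, hence tw(G) ≥ 2. Hence tw(G) = 2 exactly.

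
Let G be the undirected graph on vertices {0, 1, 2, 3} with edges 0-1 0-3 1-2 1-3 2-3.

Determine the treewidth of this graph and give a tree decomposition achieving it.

Treewidth 2.
Bags: B1 = {1, 2, 3}  B2 = {0, 1, 3}
Tree: B1–B2

Each bag holds 3 vertices, so the decomposition has width 2, which upper-bounds the treewidth. For the lower bound, the 3 vertices {0, 1, 3} are pairwise adjacent, and any tree decomposition puts a clique entirely inside one bag — forcing width ≥ 2. Hence tw(G) = 2 exactly.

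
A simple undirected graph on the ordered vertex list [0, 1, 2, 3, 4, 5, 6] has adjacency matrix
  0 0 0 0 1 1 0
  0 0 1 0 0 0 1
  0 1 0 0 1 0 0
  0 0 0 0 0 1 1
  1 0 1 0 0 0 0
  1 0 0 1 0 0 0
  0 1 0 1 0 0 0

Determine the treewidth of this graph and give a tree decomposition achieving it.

Treewidth 2.
Bags: B1 = {0, 3, 5}  B2 = {0, 3, 6}  B3 = {0, 1, 6}  B4 = {0, 1, 2}  B5 = {0, 2, 4}
Tree: B1–B2, B2–B3, B3–B4, B4–B5

Each bag holds 3 vertices, so the decomposition has width 2, which upper-bounds the treewidth. The edges 0–5–3–6–1–2–4–0 form a cycle, so G is not a tree and its treewidth is at least 2. Combining the bounds, tw(G) = 2.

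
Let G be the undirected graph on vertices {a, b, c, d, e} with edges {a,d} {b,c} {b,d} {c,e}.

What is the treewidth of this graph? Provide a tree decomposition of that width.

Treewidth 1.
One such decomposition:
Bags: B1 = {a, d}  B2 = {b, d}  B3 = {b, c}  B4 = {c, e}
Tree: B1–B2, B2–B3, B3–B4

Each bag holds 2 vertices, so the decomposition has width 1, which upper-bounds the treewidth. Since G has at least one edge (e.g. a–d), it is not an edgeless graph, so tw(G) ≥ 1. Therefore the treewidth is 1.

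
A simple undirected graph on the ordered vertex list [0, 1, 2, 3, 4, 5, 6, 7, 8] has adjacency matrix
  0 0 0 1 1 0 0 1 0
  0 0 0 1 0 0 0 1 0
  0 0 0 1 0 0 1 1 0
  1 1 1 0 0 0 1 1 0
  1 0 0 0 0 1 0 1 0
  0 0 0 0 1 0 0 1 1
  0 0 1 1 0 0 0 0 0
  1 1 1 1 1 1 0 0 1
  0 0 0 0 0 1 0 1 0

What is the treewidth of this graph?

2

A width-2 tree decomposition is:
Bags: B1 = {0, 4, 7}  B2 = {0, 3, 7}  B3 = {2, 3, 7}  B4 = {4, 5, 7}  B5 = {5, 7, 8}  B6 = {2, 3, 6}  B7 = {1, 3, 7}
Tree: B1–B2, B2–B3, B1–B4, B4–B5, B3–B6, B3–B7
Every bag has size at most 3, so the width is 3 − 1 = 2 and tw(G) ≤ 2. On the other hand G contains the 3-clique {2, 3, 6}. A clique must lie in a single bag of any decomposition, so no decomposition can have width below 2. The upper and lower bounds meet at 2, so that is the treewidth.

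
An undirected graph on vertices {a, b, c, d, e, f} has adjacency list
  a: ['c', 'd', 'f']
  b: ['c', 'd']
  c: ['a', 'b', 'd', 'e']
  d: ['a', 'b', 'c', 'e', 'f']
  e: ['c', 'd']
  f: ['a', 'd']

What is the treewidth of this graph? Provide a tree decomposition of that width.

Treewidth 2.
One optimal decomposition is:
Bags: B1 = {a, c, d}  B2 = {c, d, e}  B3 = {a, d, f}  B4 = {b, c, d}
Tree: B1–B2, B1–B3, B2–B4

The largest bag has 3 vertices, giving width 2; this decomposition certifies tw(G) ≤ 2. For the lower bound, the 3 vertices {c, d, e} are pairwise adjacent, and any tree decomposition puts a clique entirely inside one bag — forcing width ≥ 2. The upper and lower bounds meet at 2, so that is the treewidth.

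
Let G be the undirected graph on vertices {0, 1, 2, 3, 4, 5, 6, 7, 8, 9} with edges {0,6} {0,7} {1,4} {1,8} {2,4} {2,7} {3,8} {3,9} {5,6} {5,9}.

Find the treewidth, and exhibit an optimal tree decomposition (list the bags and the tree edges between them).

The largest bag has 3 vertices, giving width 2; this decomposition certifies tw(G) ≤ 2. The edges 8–3–9–5–6–0–7–2–4–1–8 form a cycle, so G is not a tree and its treewidth is at least 2. The upper and lower bounds meet at 2, so that is the treewidth.

Treewidth 2.
One optimal decomposition is:
Bags: B1 = {3, 8, 9}  B2 = {5, 8, 9}  B3 = {5, 6, 8}  B4 = {0, 6, 8}  B5 = {0, 7, 8}  B6 = {2, 7, 8}  B7 = {2, 4, 8}  B8 = {1, 4, 8}
Tree: B1–B2, B2–B3, B3–B4, B4–B5, B5–B6, B6–B7, B7–B8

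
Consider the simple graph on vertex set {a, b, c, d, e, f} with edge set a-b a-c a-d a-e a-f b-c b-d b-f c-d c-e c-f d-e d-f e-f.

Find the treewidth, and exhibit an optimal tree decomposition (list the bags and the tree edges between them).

Each bag holds 5 vertices, so the decomposition has width 4, which upper-bounds the treewidth. For the lower bound, the 5 vertices {a, c, d, e, f} are pairwise adjacent, and any tree decomposition puts a clique entirely inside one bag — forcing width ≥ 4. Combining the bounds, tw(G) = 4.

Treewidth 4.
Bags: B1 = {a, b, c, d, f}  B2 = {a, c, d, e, f}
Tree: B1–B2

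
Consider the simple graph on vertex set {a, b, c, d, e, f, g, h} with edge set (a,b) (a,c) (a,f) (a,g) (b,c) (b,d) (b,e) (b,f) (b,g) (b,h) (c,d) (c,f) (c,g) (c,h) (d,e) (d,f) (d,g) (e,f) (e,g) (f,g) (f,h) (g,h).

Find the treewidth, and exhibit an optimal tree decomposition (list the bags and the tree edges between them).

Each bag holds 5 vertices, so the decomposition has width 4, which upper-bounds the treewidth. Conversely, {b, d, e, f, g} is a clique of size 5, and the vertices of any clique must share a bag in every tree decomposition; so some bag has ≥ 5 vertices and tw(G) ≥ 4. Hence tw(G) = 4 exactly.

Treewidth 4.
Bags: B1 = {b, c, d, f, g}  B2 = {b, c, f, g, h}  B3 = {b, d, e, f, g}  B4 = {a, b, c, f, g}
Tree: B1–B2, B1–B3, B1–B4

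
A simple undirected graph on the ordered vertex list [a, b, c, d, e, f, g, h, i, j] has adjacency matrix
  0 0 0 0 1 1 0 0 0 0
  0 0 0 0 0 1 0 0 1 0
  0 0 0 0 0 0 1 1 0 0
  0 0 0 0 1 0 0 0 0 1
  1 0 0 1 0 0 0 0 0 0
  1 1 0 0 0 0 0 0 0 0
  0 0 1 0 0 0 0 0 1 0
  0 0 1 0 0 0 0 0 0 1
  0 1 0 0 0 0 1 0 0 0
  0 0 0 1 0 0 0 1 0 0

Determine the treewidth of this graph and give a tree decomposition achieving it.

Treewidth 2.
Bags: B1 = {d, h, j}  B2 = {c, d, h}  B3 = {c, d, g}  B4 = {d, g, i}  B5 = {b, d, i}  B6 = {b, d, f}  B7 = {a, d, f}  B8 = {a, d, e}
Tree: B1–B2, B2–B3, B3–B4, B4–B5, B5–B6, B6–B7, B7–B8

Each bag holds 3 vertices, so the decomposition has width 2, which upper-bounds the treewidth. For the lower bound, G contains the cycle d–j–h–c–g–i–b–f–a–e–d, so G is not a forest; only forests have treewidth ≤ 1, hence tw(G) ≥ 2. Hence tw(G) = 2 exactly.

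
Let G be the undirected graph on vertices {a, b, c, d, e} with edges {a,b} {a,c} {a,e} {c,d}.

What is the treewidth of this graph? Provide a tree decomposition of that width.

Each bag holds 2 vertices, so the decomposition has width 1, which upper-bounds the treewidth. G has an edge, so its treewidth is at least 1. Therefore the treewidth is 1.

Treewidth 1.
One such decomposition:
Bags: B1 = {c, d}  B2 = {a, c}  B3 = {a, e}  B4 = {a, b}
Tree: B1–B2, B2–B3, B2–B4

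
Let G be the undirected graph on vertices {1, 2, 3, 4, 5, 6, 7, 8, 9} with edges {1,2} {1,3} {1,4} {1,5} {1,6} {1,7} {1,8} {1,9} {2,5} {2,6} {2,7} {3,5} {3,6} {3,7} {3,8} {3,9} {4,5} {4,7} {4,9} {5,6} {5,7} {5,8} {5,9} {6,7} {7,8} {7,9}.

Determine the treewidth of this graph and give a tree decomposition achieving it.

Every bag has size at most 5, so the width is 5 − 1 = 4 and tw(G) ≤ 4. Conversely, {1, 2, 5, 6, 7} is a clique of size 5, and the vertices of any clique must share a bag in every tree decomposition; so some bag has ≥ 5 vertices and tw(G) ≥ 4. Combining the bounds, tw(G) = 4.

Treewidth 4.
One such decomposition:
Bags: B1 = {1, 4, 5, 7, 9}  B2 = {1, 3, 5, 7, 9}  B3 = {1, 3, 5, 6, 7}  B4 = {1, 2, 5, 6, 7}  B5 = {1, 3, 5, 7, 8}
Tree: B1–B2, B2–B3, B3–B4, B3–B5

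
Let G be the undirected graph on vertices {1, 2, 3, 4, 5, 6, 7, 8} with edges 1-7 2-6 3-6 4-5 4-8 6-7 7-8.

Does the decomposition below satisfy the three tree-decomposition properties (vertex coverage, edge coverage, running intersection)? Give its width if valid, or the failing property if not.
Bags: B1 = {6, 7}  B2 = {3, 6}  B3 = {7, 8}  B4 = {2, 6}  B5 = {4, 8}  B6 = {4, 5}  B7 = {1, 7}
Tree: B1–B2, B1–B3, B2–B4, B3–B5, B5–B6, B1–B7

Checking the three conditions: (i) the bags cover all of {1, 2, 3, 4, 5, 6, 7, 8}; (ii) for each edge, some bag contains both endpoints; (iii) the bags containing any fixed vertex form a subtree. All hold, so the decomposition is valid with width 2 − 1 = 1.

Yes; width 1.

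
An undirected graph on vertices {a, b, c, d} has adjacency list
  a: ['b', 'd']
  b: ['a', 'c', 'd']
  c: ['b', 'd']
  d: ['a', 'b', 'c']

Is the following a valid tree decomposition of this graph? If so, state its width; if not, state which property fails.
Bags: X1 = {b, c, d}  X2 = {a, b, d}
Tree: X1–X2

Vertex coverage: the bags together contain {a, b, c, d}, the full vertex set. Edge coverage: each edge of G has both endpoints in at least one bag. Running intersection: for every vertex, the bags containing it form a connected subtree. All three properties hold, so this is a valid tree decomposition of width max|bag| − 1 = 2, and hence tw(G) ≤ 2.

Yes; width 2.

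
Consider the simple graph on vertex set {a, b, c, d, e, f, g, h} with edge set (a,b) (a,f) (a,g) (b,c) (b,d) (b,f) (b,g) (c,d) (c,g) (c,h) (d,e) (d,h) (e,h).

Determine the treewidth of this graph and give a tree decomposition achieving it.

Treewidth 2.
One optimal decomposition is:
Bags: B1 = {b, c, g}  B2 = {b, c, d}  B3 = {a, b, g}  B4 = {c, d, h}  B5 = {d, e, h}  B6 = {a, b, f}
Tree: B1–B2, B1–B3, B2–B4, B4–B5, B3–B6

Every bag has size at most 3, so the width is 3 − 1 = 2 and tw(G) ≤ 2. On the other hand G contains the 3-clique {d, e, h}. A clique must lie in a single bag of any decomposition, so no decomposition can have width below 2. The upper and lower bounds meet at 2, so that is the treewidth.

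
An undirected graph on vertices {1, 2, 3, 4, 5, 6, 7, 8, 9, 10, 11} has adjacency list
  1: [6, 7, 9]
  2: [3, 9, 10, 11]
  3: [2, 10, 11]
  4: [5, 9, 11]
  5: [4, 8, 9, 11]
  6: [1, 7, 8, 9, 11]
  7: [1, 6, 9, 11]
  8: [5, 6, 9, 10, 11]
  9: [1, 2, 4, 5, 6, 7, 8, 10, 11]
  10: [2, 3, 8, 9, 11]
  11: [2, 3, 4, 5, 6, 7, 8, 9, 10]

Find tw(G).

A width-3 tree decomposition is:
Bags: B1 = {5, 8, 9, 11}  B2 = {6, 8, 9, 11}  B3 = {8, 9, 10, 11}  B4 = {6, 7, 9, 11}  B5 = {2, 9, 10, 11}  B6 = {4, 5, 9, 11}  B7 = {2, 3, 10, 11}  B8 = {1, 6, 7, 9}
Tree: B1–B2, B1–B3, B2–B4, B3–B5, B1–B6, B5–B7, B4–B8
The largest bag has 4 vertices, giving width 3; this decomposition certifies tw(G) ≤ 3. Conversely, {1, 6, 7, 9} is a clique of size 4, and the vertices of any clique must share a bag in every tree decomposition; so some bag has ≥ 4 vertices and tw(G) ≥ 3. Therefore the treewidth is 3.

3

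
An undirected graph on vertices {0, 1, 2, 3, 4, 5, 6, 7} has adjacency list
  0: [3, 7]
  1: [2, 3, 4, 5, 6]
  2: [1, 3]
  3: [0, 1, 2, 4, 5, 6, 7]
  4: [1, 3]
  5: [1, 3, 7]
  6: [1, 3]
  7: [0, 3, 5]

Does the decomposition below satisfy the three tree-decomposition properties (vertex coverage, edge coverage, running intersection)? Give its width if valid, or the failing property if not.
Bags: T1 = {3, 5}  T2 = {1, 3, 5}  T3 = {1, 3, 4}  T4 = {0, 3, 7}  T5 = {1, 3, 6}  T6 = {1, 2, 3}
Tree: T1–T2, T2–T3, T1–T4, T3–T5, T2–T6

No — edge (7,5) lies in no bag.

A tree decomposition must satisfy three properties: every vertex lies in some bag; for every edge, both endpoints lie together in some bag; and for every vertex, the bags containing it form a connected subtree. Here edge (7,5) lies in no bag, so the decomposition is invalid.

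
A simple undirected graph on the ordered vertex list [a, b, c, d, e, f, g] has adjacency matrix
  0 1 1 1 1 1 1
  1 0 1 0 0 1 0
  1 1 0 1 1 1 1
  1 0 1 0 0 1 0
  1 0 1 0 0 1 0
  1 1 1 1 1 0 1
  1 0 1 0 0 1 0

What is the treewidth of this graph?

3

A width-3 tree decomposition is:
Bags: B1 = {a, c, e, f}  B2 = {a, c, d, f}  B3 = {a, c, f, g}  B4 = {a, b, c, f}
Tree: B1–B2, B2–B3, B1–B4
Each bag holds 4 vertices, so the decomposition has width 3, which upper-bounds the treewidth. For the lower bound, the 4 vertices {a, c, d, f} are pairwise adjacent, and any tree decomposition puts a clique entirely inside one bag — forcing width ≥ 3. Hence tw(G) = 3 exactly.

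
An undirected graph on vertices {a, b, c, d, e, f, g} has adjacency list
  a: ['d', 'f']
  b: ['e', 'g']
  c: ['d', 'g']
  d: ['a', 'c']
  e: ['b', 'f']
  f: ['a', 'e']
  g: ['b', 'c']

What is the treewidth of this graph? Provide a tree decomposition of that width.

Every bag has size at most 3, so the width is 3 − 1 = 2 and tw(G) ≤ 2. For the lower bound, G contains the cycle d–c–g–b–e–f–a–d, so G is not a forest; only forests have treewidth ≤ 1, hence tw(G) ≥ 2. Combining the bounds, tw(G) = 2.

Treewidth 2.
Bags: B1 = {c, d, g}  B2 = {b, d, g}  B3 = {b, d, e}  B4 = {d, e, f}  B5 = {a, d, f}
Tree: B1–B2, B2–B3, B3–B4, B4–B5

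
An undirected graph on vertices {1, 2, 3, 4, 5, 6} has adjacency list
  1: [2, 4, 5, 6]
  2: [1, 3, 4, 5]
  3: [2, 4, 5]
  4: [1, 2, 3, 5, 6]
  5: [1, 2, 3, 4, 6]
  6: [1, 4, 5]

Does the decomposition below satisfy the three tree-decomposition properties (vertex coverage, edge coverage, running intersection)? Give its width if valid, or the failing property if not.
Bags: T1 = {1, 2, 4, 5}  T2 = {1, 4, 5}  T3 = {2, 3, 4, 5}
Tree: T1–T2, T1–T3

No — vertex 6 appears in no bag.

A tree decomposition must satisfy three properties: every vertex lies in some bag; for every edge, both endpoints lie together in some bag; and for every vertex, the bags containing it form a connected subtree. Here vertex 6 appears in no bag, so the decomposition is invalid.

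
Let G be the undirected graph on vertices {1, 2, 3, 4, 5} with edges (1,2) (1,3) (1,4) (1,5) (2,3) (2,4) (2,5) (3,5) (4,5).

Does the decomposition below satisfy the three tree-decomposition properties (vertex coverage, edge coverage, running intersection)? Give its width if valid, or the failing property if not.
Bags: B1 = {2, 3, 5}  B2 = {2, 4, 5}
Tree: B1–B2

A tree decomposition must satisfy three properties: every vertex lies in some bag; for every edge, both endpoints lie together in some bag; and for every vertex, the bags containing it form a connected subtree. Here vertex 1 appears in no bag, so the decomposition is invalid.

No — vertex 1 appears in no bag.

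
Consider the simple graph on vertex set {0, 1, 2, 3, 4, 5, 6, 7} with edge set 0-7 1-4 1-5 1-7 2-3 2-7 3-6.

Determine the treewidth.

A width-1 tree decomposition is:
Bags: B1 = {2, 7}  B2 = {2, 3}  B3 = {0, 7}  B4 = {1, 7}  B5 = {1, 5}  B6 = {3, 6}  B7 = {1, 4}
Tree: B1–B2, B1–B3, B3–B4, B4–B5, B2–B6, B4–B7
Every bag has size at most 2, so the width is 2 − 1 = 1 and tw(G) ≤ 1. G has an edge, so its treewidth is at least 1. Therefore the treewidth is 1.

1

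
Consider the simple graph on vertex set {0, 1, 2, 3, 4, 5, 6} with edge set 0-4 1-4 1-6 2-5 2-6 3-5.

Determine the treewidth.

A width-1 tree decomposition is:
Bags: B1 = {0, 4}  B2 = {1, 4}  B3 = {1, 6}  B4 = {2, 6}  B5 = {2, 5}  B6 = {3, 5}
Tree: B1–B2, B2–B3, B3–B4, B4–B5, B5–B6
The largest bag has 2 vertices, giving width 1; this decomposition certifies tw(G) ≤ 1. Since G has at least one edge (e.g. 0–4), it is not an edgeless graph, so tw(G) ≥ 1. Hence tw(G) = 1 exactly.

1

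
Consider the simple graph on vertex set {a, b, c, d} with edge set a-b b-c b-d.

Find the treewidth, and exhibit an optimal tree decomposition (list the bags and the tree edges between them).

Treewidth 1.
One such decomposition:
Bags: B1 = {a, b}  B2 = {b, c}  B3 = {b, d}
Tree: B1–B2, B1–B3

Every bag has size at most 2, so the width is 2 − 1 = 1 and tw(G) ≤ 1. Any graph with an edge has treewidth ≥ 1, and G has the edge a–b. Combining the bounds, tw(G) = 1.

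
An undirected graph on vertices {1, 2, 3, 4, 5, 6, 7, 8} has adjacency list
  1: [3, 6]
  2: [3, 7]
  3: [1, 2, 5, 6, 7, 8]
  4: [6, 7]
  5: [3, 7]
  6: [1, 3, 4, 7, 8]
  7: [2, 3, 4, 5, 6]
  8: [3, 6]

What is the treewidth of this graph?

A width-2 tree decomposition is:
Bags: B1 = {3, 6, 7}  B2 = {4, 6, 7}  B3 = {3, 5, 7}  B4 = {3, 6, 8}  B5 = {1, 3, 6}  B6 = {2, 3, 7}
Tree: B1–B2, B1–B3, B1–B4, B4–B5, B3–B6
The largest bag has 3 vertices, giving width 2; this decomposition certifies tw(G) ≤ 2. On the other hand G contains the 3-clique {2, 3, 7}. A clique must lie in a single bag of any decomposition, so no decomposition can have width below 2. Therefore the treewidth is 2.

2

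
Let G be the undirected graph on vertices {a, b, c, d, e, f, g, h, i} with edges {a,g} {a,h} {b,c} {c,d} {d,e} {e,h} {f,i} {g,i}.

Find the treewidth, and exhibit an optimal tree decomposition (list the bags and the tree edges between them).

Treewidth 1.
Bags: B1 = {b, c}  B2 = {c, d}  B3 = {d, e}  B4 = {e, h}  B5 = {a, h}  B6 = {a, g}  B7 = {g, i}  B8 = {f, i}
Tree: B1–B2, B2–B3, B3–B4, B4–B5, B5–B6, B6–B7, B7–B8

Each bag holds 2 vertices, so the decomposition has width 1, which upper-bounds the treewidth. Since G has at least one edge (e.g. b–c), it is not an edgeless graph, so tw(G) ≥ 1. Hence tw(G) = 1 exactly.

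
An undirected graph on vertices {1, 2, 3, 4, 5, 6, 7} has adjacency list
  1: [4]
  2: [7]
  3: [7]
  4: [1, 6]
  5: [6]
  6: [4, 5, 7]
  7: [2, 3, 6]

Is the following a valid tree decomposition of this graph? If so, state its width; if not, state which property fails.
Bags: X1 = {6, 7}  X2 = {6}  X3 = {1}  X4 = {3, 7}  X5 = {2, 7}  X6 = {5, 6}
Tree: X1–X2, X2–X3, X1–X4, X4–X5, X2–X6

A tree decomposition must satisfy three properties: every vertex lies in some bag; for every edge, both endpoints lie together in some bag; and for every vertex, the bags containing it form a connected subtree. Here vertex 4 appears in no bag, so the decomposition is invalid.

No — vertex 4 appears in no bag.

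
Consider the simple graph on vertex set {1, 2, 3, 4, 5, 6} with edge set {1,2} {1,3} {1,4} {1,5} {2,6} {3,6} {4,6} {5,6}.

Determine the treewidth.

A width-2 tree decomposition is:
Bags: B1 = {1, 4, 6}  B2 = {1, 3, 6}  B3 = {1, 2, 6}  B4 = {1, 5, 6}
Tree: B1–B2, B2–B3, B3–B4
Each bag holds 3 vertices, so the decomposition has width 2, which upper-bounds the treewidth. Since 1–4–6–3–1 is a cycle in G, G is not acyclic. Forests are exactly the graphs of treewidth ≤ 1, so tw(G) ≥ 2. Hence tw(G) = 2 exactly.

2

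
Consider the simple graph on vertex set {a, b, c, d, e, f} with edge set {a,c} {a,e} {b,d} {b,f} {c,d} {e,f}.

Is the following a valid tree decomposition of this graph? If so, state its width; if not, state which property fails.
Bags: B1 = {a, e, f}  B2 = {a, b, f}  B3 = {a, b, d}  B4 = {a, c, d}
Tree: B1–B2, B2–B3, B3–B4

Yes; width 2.

Checking the three conditions: (i) the bags cover all of {a, b, c, d, e, f}; (ii) for each edge, some bag contains both endpoints; (iii) the bags containing any fixed vertex form a subtree. All hold, so the decomposition is valid with width 3 − 1 = 2.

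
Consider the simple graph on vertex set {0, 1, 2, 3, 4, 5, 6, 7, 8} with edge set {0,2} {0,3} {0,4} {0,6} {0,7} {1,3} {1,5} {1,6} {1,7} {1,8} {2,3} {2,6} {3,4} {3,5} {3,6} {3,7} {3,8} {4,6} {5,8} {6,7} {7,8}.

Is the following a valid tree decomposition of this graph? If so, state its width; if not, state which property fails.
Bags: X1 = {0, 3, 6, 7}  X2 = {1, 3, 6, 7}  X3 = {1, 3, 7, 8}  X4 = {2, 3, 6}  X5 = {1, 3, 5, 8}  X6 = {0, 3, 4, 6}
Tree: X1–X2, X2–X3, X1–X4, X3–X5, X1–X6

A tree decomposition must satisfy three properties: every vertex lies in some bag; for every edge, both endpoints lie together in some bag; and for every vertex, the bags containing it form a connected subtree. Here edge (0,2) lies in no bag, so the decomposition is invalid.

No — edge (0,2) lies in no bag.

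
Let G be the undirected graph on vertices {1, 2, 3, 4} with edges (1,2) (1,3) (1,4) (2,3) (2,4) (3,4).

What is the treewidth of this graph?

A width-3 tree decomposition is:
Bags: B1 = {1, 2, 3, 4}
Tree: (single bag)
With just one bag of size 4, the width is 4 − 1 = 3, so tw(G) ≤ 3. On the other hand G contains the 4-clique {1, 2, 3, 4}. A clique must lie in a single bag of any decomposition, so no decomposition can have width below 3. Combining the bounds, tw(G) = 3.

3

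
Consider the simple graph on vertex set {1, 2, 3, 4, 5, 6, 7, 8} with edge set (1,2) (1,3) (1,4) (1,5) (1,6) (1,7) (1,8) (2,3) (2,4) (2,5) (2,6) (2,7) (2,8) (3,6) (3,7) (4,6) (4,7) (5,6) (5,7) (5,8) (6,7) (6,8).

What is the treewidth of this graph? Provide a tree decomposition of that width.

Treewidth 4.
One such decomposition:
Bags: B1 = {1, 2, 5, 6, 7}  B2 = {1, 2, 5, 6, 8}  B3 = {1, 2, 4, 6, 7}  B4 = {1, 2, 3, 6, 7}
Tree: B1–B2, B1–B3, B1–B4

The largest bag has 5 vertices, giving width 4; this decomposition certifies tw(G) ≤ 4. On the other hand G contains the 5-clique {1, 2, 5, 6, 8}. A clique must lie in a single bag of any decomposition, so no decomposition can have width below 4. Combining the bounds, tw(G) = 4.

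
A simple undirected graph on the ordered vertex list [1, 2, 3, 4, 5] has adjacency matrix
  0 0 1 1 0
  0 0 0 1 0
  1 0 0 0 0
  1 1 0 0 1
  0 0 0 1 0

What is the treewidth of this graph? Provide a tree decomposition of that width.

Treewidth 1.
One such decomposition:
Bags: B1 = {1, 3}  B2 = {1, 4}  B3 = {4, 5}  B4 = {2, 4}
Tree: B1–B2, B2–B3, B2–B4

The largest bag has 2 vertices, giving width 1; this decomposition certifies tw(G) ≤ 1. Since G has at least one edge (e.g. 3–1), it is not an edgeless graph, so tw(G) ≥ 1. The upper and lower bounds meet at 1, so that is the treewidth.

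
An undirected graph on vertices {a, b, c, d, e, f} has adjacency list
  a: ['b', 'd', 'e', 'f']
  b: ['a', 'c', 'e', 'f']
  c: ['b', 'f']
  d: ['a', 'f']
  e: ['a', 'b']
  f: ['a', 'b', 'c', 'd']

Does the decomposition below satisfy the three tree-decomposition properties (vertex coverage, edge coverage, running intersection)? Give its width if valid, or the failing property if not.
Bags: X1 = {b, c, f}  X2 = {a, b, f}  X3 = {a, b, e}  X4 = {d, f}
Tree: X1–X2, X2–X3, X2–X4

A tree decomposition must satisfy three properties: every vertex lies in some bag; for every edge, both endpoints lie together in some bag; and for every vertex, the bags containing it form a connected subtree. Here edge (a,d) lies in no bag, so the decomposition is invalid.

No — edge (a,d) lies in no bag.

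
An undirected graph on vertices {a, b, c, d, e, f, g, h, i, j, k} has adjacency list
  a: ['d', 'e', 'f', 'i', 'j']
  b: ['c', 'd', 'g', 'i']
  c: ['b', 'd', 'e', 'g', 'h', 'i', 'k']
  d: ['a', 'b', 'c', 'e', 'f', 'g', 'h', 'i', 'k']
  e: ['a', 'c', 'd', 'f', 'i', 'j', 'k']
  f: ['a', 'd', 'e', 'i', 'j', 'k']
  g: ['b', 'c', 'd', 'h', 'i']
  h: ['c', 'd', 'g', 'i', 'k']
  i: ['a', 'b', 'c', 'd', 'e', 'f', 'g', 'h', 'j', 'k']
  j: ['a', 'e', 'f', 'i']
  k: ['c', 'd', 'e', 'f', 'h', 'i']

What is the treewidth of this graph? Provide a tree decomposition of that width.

Every bag has size at most 5, so the width is 5 − 1 = 4 and tw(G) ≤ 4. For the lower bound, the 5 vertices {a, d, e, f, i} are pairwise adjacent, and any tree decomposition puts a clique entirely inside one bag — forcing width ≥ 4. Combining the bounds, tw(G) = 4.

Treewidth 4.
One such decomposition:
Bags: B1 = {d, e, f, i, k}  B2 = {c, d, e, i, k}  B3 = {c, d, h, i, k}  B4 = {c, d, g, h, i}  B5 = {a, d, e, f, i}  B6 = {b, c, d, g, i}  B7 = {a, e, f, i, j}
Tree: B1–B2, B2–B3, B3–B4, B1–B5, B4–B6, B5–B7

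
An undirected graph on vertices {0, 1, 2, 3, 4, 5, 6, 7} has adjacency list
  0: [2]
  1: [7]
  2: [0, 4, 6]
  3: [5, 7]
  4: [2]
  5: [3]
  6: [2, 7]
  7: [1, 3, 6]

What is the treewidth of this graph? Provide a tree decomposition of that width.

Treewidth 1.
Bags: B1 = {3, 7}  B2 = {1, 7}  B3 = {6, 7}  B4 = {2, 6}  B5 = {0, 2}  B6 = {3, 5}  B7 = {2, 4}
Tree: B1–B2, B1–B3, B3–B4, B4–B5, B1–B6, B4–B7

Each bag holds 2 vertices, so the decomposition has width 1, which upper-bounds the treewidth. Any graph with an edge has treewidth ≥ 1, and G has the edge 3–7. The upper and lower bounds meet at 1, so that is the treewidth.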